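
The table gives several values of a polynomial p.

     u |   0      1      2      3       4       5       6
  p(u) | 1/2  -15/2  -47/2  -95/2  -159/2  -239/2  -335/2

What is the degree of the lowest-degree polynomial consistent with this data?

2

Forward differences of the values at u = 0, 1, 2, 3, 4, 5, 6:
  p  : 1/2  -15/2  -47/2  -95/2  -159/2  -239/2  -335/2
  Δ  : -8  -16  -24  -32  -40  -48
  Δ^2: -8  -8  -8  -8  -8
  Δ^3: 0  0  0  0
  Δ^4: 0  0  0
  Δ^5: 0  0
  Δ^6: 0
The second differences are constant (-8) and nonzero, while all higher differences vanish, so the minimal degree is 2.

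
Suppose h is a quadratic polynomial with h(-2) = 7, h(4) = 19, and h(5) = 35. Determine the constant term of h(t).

-5

Write h(t) = at^2 + bt + c. Substituting each data point gives a linear system:
  4a - 2b + c = 7
  16a + 4b + c = 19
  25a + 5b + c = 35
Solving the system yields a = 2, b = -2, c = -5.
So h(t) = 2t^2 - 2t - 5.
The constant term is -5.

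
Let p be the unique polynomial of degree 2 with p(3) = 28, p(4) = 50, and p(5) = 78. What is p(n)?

Using the Lagrange interpolation formula with nodes 3, 4, 5:
  L_0(n) = (n - 4)(n - 5) / 2
  L_1(n) = (n - 3)(n - 5) / -1
  L_2(n) = (n - 3)(n - 4) / 2
Then p(n) = 28·L_0(n) + 50·L_1(n) + 78·L_2(n).
Expanding and collecting terms gives p(n) = 3n^2 + n - 2.
Check: p(5) = 78. ✓

p(n) = 3n^2 + n - 2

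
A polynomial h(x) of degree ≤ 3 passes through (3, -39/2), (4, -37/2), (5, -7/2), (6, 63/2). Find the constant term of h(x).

3/2

Write h(x) = ax^3 + bx^2 + cx + d. Substituting each data point gives a linear system:
  27a + 9b + 3c + d = -39/2
  64a + 16b + 4c + d = -37/2
  125a + 25b + 5c + d = -7/2
  216a + 36b + 6c + d = 63/2
Solving the system yields a = 1, b = -5, c = -1, d = 3/2.
So h(x) = x^3 - 5x^2 - x + 3/2.
The constant term is 3/2.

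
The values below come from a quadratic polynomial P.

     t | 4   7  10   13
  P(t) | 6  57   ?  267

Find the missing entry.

144

The 3 known points determine the degree-2 polynomial uniquely.
Write P(t) = at^2 + bt + c. Substituting each data point gives a linear system:
  16a + 4b + c = 6
  49a + 7b + c = 57
  169a + 13b + c = 267
Solving the system yields a = 2, b = -5, c = -6.
So P(t) = 2t^2 - 5t - 6.
Then P(10) = 144.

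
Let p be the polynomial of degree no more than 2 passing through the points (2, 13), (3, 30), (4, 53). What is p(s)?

Write p(s) = as^2 + bs + c. Substituting each data point gives a linear system:
  4a + 2b + c = 13
  9a + 3b + c = 30
  16a + 4b + c = 53
Solving the system yields a = 3, b = 2, c = -3.
So p(s) = 3s² + 2s - 3.
Check: p(3) = 30. ✓

p(s) = 3s^2 + 2s - 3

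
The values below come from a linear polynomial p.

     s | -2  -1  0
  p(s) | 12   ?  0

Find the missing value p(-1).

On equispaced nodes a degree-1 polynomial has vanishing second forward difference, so
  p(-2) - 2·p(-1) + p(0) = 0.
Substituting the known values and solving for p(-1):
  -2·p(-1) = -12
  p(-1) = 6.

6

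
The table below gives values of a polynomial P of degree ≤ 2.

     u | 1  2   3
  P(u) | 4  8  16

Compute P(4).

28

Using the Lagrange interpolation formula with nodes 1, 2, 3:
  L_0(u) = (u - 2)(u - 3) / 2
  L_1(u) = (u - 1)(u - 3) / -1
  L_2(u) = (u - 1)(u - 2) / 2
Then P(u) = 4·L_0(u) + 8·L_1(u) + 16·L_2(u).
Expanding and collecting terms gives P(u) = 2u^2 - 2u + 4.
Evaluating at u = 4: P(4) = 28.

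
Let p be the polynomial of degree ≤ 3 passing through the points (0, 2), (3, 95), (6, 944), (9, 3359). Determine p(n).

Write p(n) = an^3 + bn^2 + cn + d. Substituting each data point gives a linear system:
  d = 2
  27a + 9b + 3c + d = 95
  216a + 36b + 6c + d = 944
  729a + 81b + 9c + d = 3359
Solving the system yields a = 5, b = -3, c = -5, d = 2.
So p(n) = 5n^3 - 3n^2 - 5n + 2.
Check: p(0) = 2. ✓

p(n) = 5n^3 - 3n^2 - 5n + 2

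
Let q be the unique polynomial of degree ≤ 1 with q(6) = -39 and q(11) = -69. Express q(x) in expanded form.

q(x) = -6x - 3

Write q(x) = ax + b. Substituting each data point gives a linear system:
  6a + b = -39
  11a + b = -69
Solving the system yields a = -6, b = -3.
So q(x) = -6x - 3.
Check: q(11) = -69. ✓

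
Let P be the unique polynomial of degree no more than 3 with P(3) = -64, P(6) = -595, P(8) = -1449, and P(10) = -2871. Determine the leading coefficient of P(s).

-3

Write P(s) = as^3 + bs^2 + cs + d. Substituting each data point gives a linear system:
  27a + 9b + 3c + d = -64
  216a + 36b + 6c + d = -595
  512a + 64b + 8c + d = -1449
  1000a + 100b + 10c + d = -2871
Solving the system yields a = -3, b = 1, c = 3, d = -1.
So P(s) = -3s³ + s² + 3s - 1.
The leading coefficient is -3.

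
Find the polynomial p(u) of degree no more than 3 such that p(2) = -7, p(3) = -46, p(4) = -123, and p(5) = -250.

p(u) = -2u^3 - u^2 + 4u + 5

Using the Lagrange interpolation formula with nodes 2, 3, 4, 5:
  L_0(u) = (u - 3)(u - 4)(u - 5) / -6
  L_1(u) = (u - 2)(u - 4)(u - 5) / 2
  L_2(u) = (u - 2)(u - 3)(u - 5) / -2
  L_3(u) = (u - 2)(u - 3)(u - 4) / 6
Then p(u) = -7·L_0(u) - 46·L_1(u) - 123·L_2(u) - 250·L_3(u).
Expanding and collecting terms gives p(u) = -2u³ - u² + 4u + 5.
Check: p(4) = -123. ✓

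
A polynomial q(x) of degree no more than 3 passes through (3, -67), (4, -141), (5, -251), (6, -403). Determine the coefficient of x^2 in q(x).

-6

Write q(x) = ax^3 + bx^2 + cx + d. Substituting each data point gives a linear system:
  27a + 9b + 3c + d = -67
  64a + 16b + 4c + d = -141
  125a + 25b + 5c + d = -251
  216a + 36b + 6c + d = -403
Solving the system yields a = -1, b = -6, c = 5, d = -1.
So q(x) = -x³ - 6x² + 5x - 1.
The coefficient of x^2 is -6.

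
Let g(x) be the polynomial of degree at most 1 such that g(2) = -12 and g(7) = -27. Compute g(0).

Write g(x) = ax + b. Substituting each data point gives a linear system:
  2a + b = -12
  7a + b = -27
Solving the system yields a = -3, b = -6.
So g(x) = -3x - 6.
Then g(0) = -6.

-6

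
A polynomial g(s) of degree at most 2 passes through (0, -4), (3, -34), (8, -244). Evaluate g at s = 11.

-466

Using the Lagrange interpolation formula with nodes 0, 3, 8:
  L_0(s) = (s - 3)(s - 8) / 24
  L_1(s) = s(s - 8) / -15
  L_2(s) = s(s - 3) / 40
Then g(s) = -4·L_0(s) - 34·L_1(s) - 244·L_2(s).
Expanding and collecting terms gives g(s) = -4s² + 2s - 4.
Evaluating at s = 11: g(11) = -466.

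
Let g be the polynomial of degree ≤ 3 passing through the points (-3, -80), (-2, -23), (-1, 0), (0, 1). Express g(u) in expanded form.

g(u) = 2u^3 - 5u^2 - 6u + 1

Using the Lagrange interpolation formula with nodes -3, -2, -1, 0:
  L_0(u) = (u + 2)(u + 1)u / -6
  L_1(u) = (u + 3)(u + 1)u / 2
  L_2(u) = (u + 3)(u + 2)u / -2
  L_3(u) = (u + 3)(u + 2)(u + 1) / 6
Then g(u) = -80·L_0(u) - 23·L_1(u) + 0·L_2(u) + 1·L_3(u).
Expanding and collecting terms gives g(u) = 2u^3 - 5u^2 - 6u + 1.
Check: g(-3) = -80. ✓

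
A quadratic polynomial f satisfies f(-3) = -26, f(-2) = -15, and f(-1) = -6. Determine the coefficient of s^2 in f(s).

Write f(s) = as^2 + bs + c. Substituting each data point gives a linear system:
  9a - 3b + c = -26
  4a - 2b + c = -15
  a - b + c = -6
Solving the system yields a = -1, b = 6, c = 1.
So f(s) = -s² + 6s + 1.
The leading coefficient is -1.

-1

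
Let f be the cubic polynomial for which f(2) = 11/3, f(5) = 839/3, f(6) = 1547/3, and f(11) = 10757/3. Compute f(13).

Using the Lagrange interpolation formula with nodes 2, 5, 6, 11:
  L_0(n) = (n - 5)(n - 6)(n - 11) / -108
  L_1(n) = (n - 2)(n - 6)(n - 11) / 18
  L_2(n) = (n - 2)(n - 5)(n - 11) / -20
  L_3(n) = (n - 2)(n - 5)(n - 6) / 270
Then f(n) = 11/3·L_0(n) + 839/3·L_1(n) + 1547/3·L_2(n) + 10757/3·L_3(n).
Expanding and collecting terms gives f(n) = 3n^3 - 3n^2 - 4n - 1/3.
Evaluating at n = 13: f(13) = 18095/3.

18095/3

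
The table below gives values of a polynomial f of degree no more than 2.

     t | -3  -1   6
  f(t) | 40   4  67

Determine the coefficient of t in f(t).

Write f(t) = at^2 + bt + c. Substituting each data point gives a linear system:
  9a - 3b + c = 40
  a - b + c = 4
  36a + 6b + c = 67
Solving the system yields a = 3, b = -6, c = -5.
So f(t) = 3t^2 - 6t - 5.
The coefficient of t is -6.

-6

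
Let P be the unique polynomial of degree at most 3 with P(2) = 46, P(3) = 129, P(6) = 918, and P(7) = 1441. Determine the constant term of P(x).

Write P(x) = ax^3 + bx^2 + cx + d. Substituting each data point gives a linear system:
  8a + 4b + 2c + d = 46
  27a + 9b + 3c + d = 129
  216a + 36b + 6c + d = 918
  343a + 49b + 7c + d = 1441
Solving the system yields a = 4, b = 1, c = 2, d = 6.
So P(x) = 4x^3 + x^2 + 2x + 6.
The constant term is 6.

6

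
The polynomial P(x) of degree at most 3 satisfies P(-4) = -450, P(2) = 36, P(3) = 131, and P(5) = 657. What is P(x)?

P(x) = 6x^3 - 4x^2 + x + 2

Write P(x) = ax^3 + bx^2 + cx + d. Substituting each data point gives a linear system:
  -64a + 16b - 4c + d = -450
  8a + 4b + 2c + d = 36
  27a + 9b + 3c + d = 131
  125a + 25b + 5c + d = 657
Solving the system yields a = 6, b = -4, c = 1, d = 2.
So P(x) = 6x³ - 4x² + x + 2.
Check: P(-4) = -450. ✓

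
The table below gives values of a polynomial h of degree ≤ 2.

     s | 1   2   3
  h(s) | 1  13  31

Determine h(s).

Write h(s) = as^2 + bs + c. Substituting each data point gives a linear system:
  a + b + c = 1
  4a + 2b + c = 13
  9a + 3b + c = 31
Solving the system yields a = 3, b = 3, c = -5.
So h(s) = 3s^2 + 3s - 5.
Check: h(2) = 13. ✓

h(s) = 3s^2 + 3s - 5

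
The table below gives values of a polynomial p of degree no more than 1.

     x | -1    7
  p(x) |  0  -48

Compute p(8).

-54

Write p(x) = ax + b. Substituting each data point gives a linear system:
  -a + b = 0
  7a + b = -48
Solving the system yields a = -6, b = -6.
So p(x) = -6x - 6.
Then p(8) = -54.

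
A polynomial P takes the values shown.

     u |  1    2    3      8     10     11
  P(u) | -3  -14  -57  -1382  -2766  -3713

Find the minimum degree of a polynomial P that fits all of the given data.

3

Divided differences on the nodes 1, 2, 3, 8, 10, 11:
  order 0: -3  -14  -57  -1382  -2766  -3713
  order 1: -11  -43  -265  -692  -947
  order 2: -16  -37  -61  -85
  order 3: -3  -3  -3
  order 4: 0  0
  order 5: 0
The order-3 divided differences are all -3 (nonzero) and every higher order vanishes, so the data lies on a polynomial of degree exactly 3.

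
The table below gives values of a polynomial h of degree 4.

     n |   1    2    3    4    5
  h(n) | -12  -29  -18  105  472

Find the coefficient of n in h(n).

Write h(n) = an^4 + bn^3 + cn^2 + dn + e. Substituting each data point gives a linear system:
  a + b + c + d + e = -12
  16a + 8b + 4c + 2d + e = -29
  81a + 27b + 9c + 3d + e = -18
  256a + 64b + 16c + 4d + e = 105
  625a + 125b + 25c + 5d + e = 472
Solving the system yields a = 2, b = -6, c = 0, d = -5, e = -3.
So h(n) = 2n^4 - 6n^3 - 5n - 3.
The coefficient of n is -5.

-5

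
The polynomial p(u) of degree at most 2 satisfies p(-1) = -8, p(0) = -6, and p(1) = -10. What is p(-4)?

Forward differences of the values at u = -1, 0, 1:
  p  : -8  -6  -10
  Δ  : 2  -4
  Δ^2: -6
The second differences are constant, confirming degree 2.
Interpolating (Newton forward form) and evaluating at u = -4 gives p(-4) = -50.

-50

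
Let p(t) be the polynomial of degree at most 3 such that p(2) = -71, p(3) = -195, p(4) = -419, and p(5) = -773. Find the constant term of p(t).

-3

Write p(t) = at^3 + bt^2 + ct + d. Substituting each data point gives a linear system:
  8a + 4b + 2c + d = -71
  27a + 9b + 3c + d = -195
  64a + 16b + 4c + d = -419
  125a + 25b + 5c + d = -773
Solving the system yields a = -5, b = -5, c = -4, d = -3.
So p(t) = -5t^3 - 5t^2 - 4t - 3.
The constant term is -3.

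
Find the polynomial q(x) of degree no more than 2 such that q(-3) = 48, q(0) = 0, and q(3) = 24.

Write q(x) = ax^2 + bx + c. Substituting each data point gives a linear system:
  9a - 3b + c = 48
  c = 0
  9a + 3b + c = 24
Solving the system yields a = 4, b = -4, c = 0.
So q(x) = 4x^2 - 4x.
Check: q(3) = 24. ✓

q(x) = 4x^2 - 4x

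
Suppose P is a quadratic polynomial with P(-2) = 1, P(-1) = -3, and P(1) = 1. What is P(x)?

Write P(x) = ax^2 + bx + c. Substituting each data point gives a linear system:
  4a - 2b + c = 1
  a - b + c = -3
  a + b + c = 1
Solving the system yields a = 2, b = 2, c = -3.
So P(x) = 2x^2 + 2x - 3.
Check: P(1) = 1. ✓

P(x) = 2x^2 + 2x - 3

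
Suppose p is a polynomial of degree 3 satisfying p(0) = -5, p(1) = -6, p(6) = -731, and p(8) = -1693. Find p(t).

p(t) = -3t^3 - 3t^2 + 5t - 5

Using the Lagrange interpolation formula with nodes 0, 1, 6, 8:
  L_0(t) = (t - 1)(t - 6)(t - 8) / -48
  L_1(t) = t(t - 6)(t - 8) / 35
  L_2(t) = t(t - 1)(t - 8) / -60
  L_3(t) = t(t - 1)(t - 6) / 112
Then p(t) = -5·L_0(t) - 6·L_1(t) - 731·L_2(t) - 1693·L_3(t).
Expanding and collecting terms gives p(t) = -3t³ - 3t² + 5t - 5.
Check: p(8) = -1693. ✓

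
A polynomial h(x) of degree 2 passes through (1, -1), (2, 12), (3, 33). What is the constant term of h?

Write h(x) = ax^2 + bx + c. Substituting each data point gives a linear system:
  a + b + c = -1
  4a + 2b + c = 12
  9a + 3b + c = 33
Solving the system yields a = 4, b = 1, c = -6.
So h(x) = 4x² + x - 6.
The constant term is -6.

-6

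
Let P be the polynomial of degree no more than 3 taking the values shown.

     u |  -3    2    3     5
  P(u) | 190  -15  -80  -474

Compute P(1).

2

Write P(u) = au^3 + bu^2 + cu + d. Substituting each data point gives a linear system:
  -27a + 9b - 3c + d = 190
  8a + 4b + 2c + d = -15
  27a + 9b + 3c + d = -80
  125a + 25b + 5c + d = -474
Solving the system yields a = -5, b = 6, c = 0, d = 1.
So P(u) = -5u^3 + 6u^2 + 1.
Then P(1) = 2.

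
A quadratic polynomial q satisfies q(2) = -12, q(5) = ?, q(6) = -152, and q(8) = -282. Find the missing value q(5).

-102

The 3 known points determine the degree-2 polynomial uniquely.
Write q(x) = ax^2 + bx + c. Substituting each data point gives a linear system:
  4a + 2b + c = -12
  36a + 6b + c = -152
  64a + 8b + c = -282
Solving the system yields a = -5, b = 5, c = -2.
So q(x) = -5x² + 5x - 2.
Then q(5) = -102.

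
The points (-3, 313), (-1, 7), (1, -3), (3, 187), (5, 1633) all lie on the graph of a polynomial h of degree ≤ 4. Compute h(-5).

2163

Using the Lagrange interpolation formula with nodes -3, -1, 1, 3, 5:
  L_0(x) = (x + 1)(x - 1)(x - 3)(x - 5) / 384
  L_1(x) = (x + 3)(x - 1)(x - 3)(x - 5) / -96
  L_2(x) = (x + 3)(x + 1)(x - 3)(x - 5) / 64
  L_3(x) = (x + 3)(x + 1)(x - 1)(x - 5) / -96
  L_4(x) = (x + 3)(x + 1)(x - 1)(x - 3) / 384
Then h(x) = 313·L_0(x) + 7·L_1(x) - 3·L_2(x) + 187·L_3(x) + 1633·L_4(x).
Expanding and collecting terms gives h(x) = 3x^4 - 2x^3 + x^2 - 3x - 2.
Evaluating at x = -5: h(-5) = 2163.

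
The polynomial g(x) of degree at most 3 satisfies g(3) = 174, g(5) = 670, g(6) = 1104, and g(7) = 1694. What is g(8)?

2464

Write g(x) = ax^3 + bx^2 + cx + d. Substituting each data point gives a linear system:
  27a + 9b + 3c + d = 174
  125a + 25b + 5c + d = 670
  216a + 36b + 6c + d = 1104
  343a + 49b + 7c + d = 1694
Solving the system yields a = 4, b = 6, c = 4, d = 0.
So g(x) = 4x^3 + 6x^2 + 4x.
Then g(8) = 2464.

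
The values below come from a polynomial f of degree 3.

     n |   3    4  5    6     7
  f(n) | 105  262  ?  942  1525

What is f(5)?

The 4 known points determine the degree-3 polynomial uniquely.
Write f(n) = an^3 + bn^2 + cn + d. Substituting each data point gives a linear system:
  27a + 9b + 3c + d = 105
  64a + 16b + 4c + d = 262
  216a + 36b + 6c + d = 942
  343a + 49b + 7c + d = 1525
Solving the system yields a = 5, b = -4, c = 0, d = 6.
So f(n) = 5n^3 - 4n^2 + 6.
Then f(5) = 531.

531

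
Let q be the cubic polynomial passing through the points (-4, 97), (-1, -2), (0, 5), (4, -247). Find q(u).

q(u) = -3u^3 - 5u^2 + 5u + 5

Write q(u) = au^3 + bu^2 + cu + d. Substituting each data point gives a linear system:
  -64a + 16b - 4c + d = 97
  -a + b - c + d = -2
  d = 5
  64a + 16b + 4c + d = -247
Solving the system yields a = -3, b = -5, c = 5, d = 5.
So q(u) = -3u³ - 5u² + 5u + 5.
Check: q(4) = -247. ✓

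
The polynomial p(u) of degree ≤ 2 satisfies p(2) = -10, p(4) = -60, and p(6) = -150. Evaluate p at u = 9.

Using the Lagrange interpolation formula with nodes 2, 4, 6:
  L_0(u) = (u - 4)(u - 6) / 8
  L_1(u) = (u - 2)(u - 6) / -4
  L_2(u) = (u - 2)(u - 4) / 8
Then p(u) = -10·L_0(u) - 60·L_1(u) - 150·L_2(u).
Expanding and collecting terms gives p(u) = -5u² + 5u.
Evaluating at u = 9: p(9) = -360.

-360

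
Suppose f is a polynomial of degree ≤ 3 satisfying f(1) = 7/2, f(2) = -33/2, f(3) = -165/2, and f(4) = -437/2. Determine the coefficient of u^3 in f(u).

-4

Write f(u) = au^3 + bu^2 + cu + d. Substituting each data point gives a linear system:
  a + b + c + d = 7/2
  8a + 4b + 2c + d = -33/2
  27a + 9b + 3c + d = -165/2
  64a + 16b + 4c + d = -437/2
Solving the system yields a = -4, b = 1, c = 5, d = 3/2.
So f(u) = -4u³ + u² + 5u + 3/2.
The leading coefficient is -4.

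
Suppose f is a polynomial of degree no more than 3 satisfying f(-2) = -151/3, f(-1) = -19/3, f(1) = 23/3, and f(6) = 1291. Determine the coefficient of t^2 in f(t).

-1/3

Write f(t) = at^3 + bt^2 + ct + d. Substituting each data point gives a linear system:
  -8a + 4b - 2c + d = -151/3
  -a + b - c + d = -19/3
  a + b + c + d = 23/3
  216a + 36b + 6c + d = 1291
Solving the system yields a = 6, b = -1/3, c = 1, d = 1.
So f(t) = 6t³ - (1/3)t² + t + 1.
The coefficient of t^2 is -1/3.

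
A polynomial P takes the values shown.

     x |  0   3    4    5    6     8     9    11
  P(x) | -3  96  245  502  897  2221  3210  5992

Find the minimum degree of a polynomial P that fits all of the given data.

Divided differences on the nodes 0, 3, 4, 5, 6, 8, 9, 11:
  order 0: -3  96  245  502  897  2221  3210  5992
  order 1: 33  149  257  395  662  989  1391
  order 2: 29  54  69  89  109  134
  order 3: 5  5  5  5  5
  order 4: 0  0  0  0
  order 5: 0  0  0
  order 6: 0  0
  order 7: 0
The order-3 divided differences are all 5 (nonzero) and every higher order vanishes, so the data lies on a polynomial of degree exactly 3.

3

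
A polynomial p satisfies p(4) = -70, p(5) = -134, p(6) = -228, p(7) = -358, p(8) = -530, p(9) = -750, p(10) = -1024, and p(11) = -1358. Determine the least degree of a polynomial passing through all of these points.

Forward differences of the values at s = 4, 5, 6, 7, 8, 9, 10, 11:
  p  : -70  -134  -228  -358  -530  -750  -1024  -1358
  Δ  : -64  -94  -130  -172  -220  -274  -334
  Δ^2: -30  -36  -42  -48  -54  -60
  Δ^3: -6  -6  -6  -6  -6
  Δ^4: 0  0  0  0
  Δ^5: 0  0  0
  Δ^6: 0  0
  Δ^7: 0
The third differences are constant (-6) and nonzero, while all higher differences vanish, so the minimal degree is 3.

3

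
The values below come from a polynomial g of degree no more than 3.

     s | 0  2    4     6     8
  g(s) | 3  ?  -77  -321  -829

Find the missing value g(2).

-1

On equispaced nodes a degree-3 polynomial has vanishing fourth forward difference, so
  g(0) - 4·g(2) + 6·g(4) - 4·g(6) + g(8) = 0.
Substituting the known values and solving for g(2):
  -4·g(2) = 4
  g(2) = -1.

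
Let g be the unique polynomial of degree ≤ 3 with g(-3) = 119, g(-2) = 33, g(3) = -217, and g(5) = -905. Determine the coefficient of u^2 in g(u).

-6

Write g(u) = au^3 + bu^2 + cu + d. Substituting each data point gives a linear system:
  -27a + 9b - 3c + d = 119
  -8a + 4b - 2c + d = 33
  27a + 9b + 3c + d = -217
  125a + 25b + 5c + d = -905
Solving the system yields a = -6, b = -6, c = -2, d = 5.
So g(u) = -6u^3 - 6u^2 - 2u + 5.
The coefficient of u^2 is -6.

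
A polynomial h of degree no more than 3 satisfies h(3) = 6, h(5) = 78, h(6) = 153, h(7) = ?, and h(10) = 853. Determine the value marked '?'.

The 4 known points determine the degree-3 polynomial uniquely.
Write h(t) = at^3 + bt^2 + ct + d. Substituting each data point gives a linear system:
  27a + 9b + 3c + d = 6
  125a + 25b + 5c + d = 78
  216a + 36b + 6c + d = 153
  1000a + 100b + 10c + d = 853
Solving the system yields a = 1, b = -1, c = -5, d = 3.
So h(t) = t^3 - t^2 - 5t + 3.
Then h(7) = 262.

262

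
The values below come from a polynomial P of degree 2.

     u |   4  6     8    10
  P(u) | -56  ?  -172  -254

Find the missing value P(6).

The 3 known points determine the degree-2 polynomial uniquely.
Write P(u) = au^2 + bu + c. Substituting each data point gives a linear system:
  16a + 4b + c = -56
  64a + 8b + c = -172
  100a + 10b + c = -254
Solving the system yields a = -2, b = -5, c = -4.
So P(u) = -2u^2 - 5u - 4.
Then P(6) = -106.

-106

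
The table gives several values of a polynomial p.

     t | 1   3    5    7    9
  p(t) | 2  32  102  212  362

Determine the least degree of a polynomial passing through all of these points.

2

Forward differences of the values at t = 1, 3, 5, 7, 9:
  p  : 2  32  102  212  362
  Δ  : 30  70  110  150
  Δ^2: 40  40  40
  Δ^3: 0  0
  Δ^4: 0
The second differences are constant (40) and nonzero, while all higher differences vanish, so the minimal degree is 2.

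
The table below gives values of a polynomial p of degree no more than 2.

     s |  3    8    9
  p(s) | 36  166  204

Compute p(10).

246

Write p(s) = as^2 + bs + c. Substituting each data point gives a linear system:
  9a + 3b + c = 36
  64a + 8b + c = 166
  81a + 9b + c = 204
Solving the system yields a = 2, b = 4, c = 6.
So p(s) = 2s^2 + 4s + 6.
Then p(10) = 246.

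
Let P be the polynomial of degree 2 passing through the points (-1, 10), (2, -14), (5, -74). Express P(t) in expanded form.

Write P(t) = at^2 + bt + c. Substituting each data point gives a linear system:
  a - b + c = 10
  4a + 2b + c = -14
  25a + 5b + c = -74
Solving the system yields a = -2, b = -6, c = 6.
So P(t) = -2t^2 - 6t + 6.
Check: P(5) = -74. ✓

P(t) = -2t^2 - 6t + 6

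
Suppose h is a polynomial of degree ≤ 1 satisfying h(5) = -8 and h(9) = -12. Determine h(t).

Using the Lagrange interpolation formula with nodes 5, 9:
  L_0(t) = (t - 9) / -4
  L_1(t) = (t - 5) / 4
Then h(t) = -8·L_0(t) - 12·L_1(t).
Expanding and collecting terms gives h(t) = -t - 3.
Check: h(5) = -8. ✓

h(t) = -t - 3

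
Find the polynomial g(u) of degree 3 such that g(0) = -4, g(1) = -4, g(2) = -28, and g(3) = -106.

Write g(u) = au^3 + bu^2 + cu + d. Substituting each data point gives a linear system:
  d = -4
  a + b + c + d = -4
  8a + 4b + 2c + d = -28
  27a + 9b + 3c + d = -106
Solving the system yields a = -5, b = 3, c = 2, d = -4.
So g(u) = -5u³ + 3u² + 2u - 4.
Check: g(3) = -106. ✓

g(u) = -5u^3 + 3u^2 + 2u - 4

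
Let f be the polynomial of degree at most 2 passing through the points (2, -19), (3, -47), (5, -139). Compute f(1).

Using the Lagrange interpolation formula with nodes 2, 3, 5:
  L_0(s) = (s - 3)(s - 5) / 3
  L_1(s) = (s - 2)(s - 5) / -2
  L_2(s) = (s - 2)(s - 3) / 6
Then f(s) = -19·L_0(s) - 47·L_1(s) - 139·L_2(s).
Expanding and collecting terms gives f(s) = -6s^2 + 2s + 1.
Evaluating at s = 1: f(1) = -3.

-3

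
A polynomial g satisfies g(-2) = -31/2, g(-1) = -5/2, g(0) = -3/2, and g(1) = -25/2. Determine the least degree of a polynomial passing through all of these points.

Forward differences of the values at n = -2, -1, 0, 1:
  g  : -31/2  -5/2  -3/2  -25/2
  Δ  : 13  1  -11
  Δ^2: -12  -12
  Δ^3: 0
The second differences are constant (-12) and nonzero, while all higher differences vanish, so the minimal degree is 2.

2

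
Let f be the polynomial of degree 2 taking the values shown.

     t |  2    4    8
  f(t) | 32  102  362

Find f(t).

Using the Lagrange interpolation formula with nodes 2, 4, 8:
  L_0(t) = (t - 4)(t - 8) / 12
  L_1(t) = (t - 2)(t - 8) / -8
  L_2(t) = (t - 2)(t - 4) / 24
Then f(t) = 32·L_0(t) + 102·L_1(t) + 362·L_2(t).
Expanding and collecting terms gives f(t) = 5t² + 5t + 2.
Check: f(2) = 32. ✓

f(t) = 5t^2 + 5t + 2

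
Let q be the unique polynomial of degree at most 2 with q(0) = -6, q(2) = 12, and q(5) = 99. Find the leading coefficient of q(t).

Write q(t) = at^2 + bt + c. Substituting each data point gives a linear system:
  c = -6
  4a + 2b + c = 12
  25a + 5b + c = 99
Solving the system yields a = 4, b = 1, c = -6.
So q(t) = 4t^2 + t - 6.
The leading coefficient is 4.

4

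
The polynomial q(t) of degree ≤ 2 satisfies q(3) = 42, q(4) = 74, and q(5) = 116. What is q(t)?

Write q(t) = at^2 + bt + c. Substituting each data point gives a linear system:
  9a + 3b + c = 42
  16a + 4b + c = 74
  25a + 5b + c = 116
Solving the system yields a = 5, b = -3, c = 6.
So q(t) = 5t² - 3t + 6.
Check: q(5) = 116. ✓

q(t) = 5t^2 - 3t + 6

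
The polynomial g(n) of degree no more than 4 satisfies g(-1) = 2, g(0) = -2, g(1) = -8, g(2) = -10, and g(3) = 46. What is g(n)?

g(n) = 2n^4 - 3n^3 - 3n^2 - 2n - 2

Write g(n) = an^4 + bn^3 + cn^2 + dn + e. Substituting each data point gives a linear system:
  a - b + c - d + e = 2
  e = -2
  a + b + c + d + e = -8
  16a + 8b + 4c + 2d + e = -10
  81a + 27b + 9c + 3d + e = 46
Solving the system yields a = 2, b = -3, c = -3, d = -2, e = -2.
So g(n) = 2n^4 - 3n^3 - 3n^2 - 2n - 2.
Check: g(2) = -10. ✓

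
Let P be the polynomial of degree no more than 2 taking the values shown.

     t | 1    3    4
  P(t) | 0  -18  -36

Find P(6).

Write P(t) = at^2 + bt + c. Substituting each data point gives a linear system:
  a + b + c = 0
  9a + 3b + c = -18
  16a + 4b + c = -36
Solving the system yields a = -3, b = 3, c = 0.
So P(t) = -3t² + 3t.
Then P(6) = -90.

-90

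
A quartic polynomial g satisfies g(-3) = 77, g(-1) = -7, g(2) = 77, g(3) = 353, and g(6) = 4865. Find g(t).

g(t) = 3t^4 + 5t^3 - 3t^2 + t - 1

Write g(t) = at^4 + bt^3 + ct^2 + dt + e. Substituting each data point gives a linear system:
  81a - 27b + 9c - 3d + e = 77
  a - b + c - d + e = -7
  16a + 8b + 4c + 2d + e = 77
  81a + 27b + 9c + 3d + e = 353
  1296a + 216b + 36c + 6d + e = 4865
Solving the system yields a = 3, b = 5, c = -3, d = 1, e = -1.
So g(t) = 3t^4 + 5t^3 - 3t^2 + t - 1.
Check: g(-1) = -7. ✓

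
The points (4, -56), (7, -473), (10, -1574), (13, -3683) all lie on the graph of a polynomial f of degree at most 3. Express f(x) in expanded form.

Write f(x) = ax^3 + bx^2 + cx + d. Substituting each data point gives a linear system:
  64a + 16b + 4c + d = -56
  343a + 49b + 7c + d = -473
  1000a + 100b + 10c + d = -1574
  2197a + 169b + 13c + d = -3683
Solving the system yields a = -2, b = 4, c = 3, d = -4.
So f(x) = -2x^3 + 4x^2 + 3x - 4.
Check: f(7) = -473. ✓

f(x) = -2x^3 + 4x^2 + 3x - 4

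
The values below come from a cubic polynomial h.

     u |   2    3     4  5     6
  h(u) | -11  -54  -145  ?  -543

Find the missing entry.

-302

On equispaced nodes a degree-3 polynomial has vanishing fourth forward difference, so
  h(2) - 4·h(3) + 6·h(4) - 4·h(5) + h(6) = 0.
Substituting the known values and solving for h(5):
  -4·h(5) = 1208
  h(5) = -302.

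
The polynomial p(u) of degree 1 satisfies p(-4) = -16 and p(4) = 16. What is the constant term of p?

0

Write p(u) = au + b. Substituting each data point gives a linear system:
  -4a + b = -16
  4a + b = 16
Solving the system yields a = 4, b = 0.
So p(u) = 4u.
The constant term is 0.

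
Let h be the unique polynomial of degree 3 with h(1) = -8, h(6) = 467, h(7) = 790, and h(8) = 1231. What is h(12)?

4535

Using the Lagrange interpolation formula with nodes 1, 6, 7, 8:
  L_0(n) = (n - 6)(n - 7)(n - 8) / -210
  L_1(n) = (n - 1)(n - 7)(n - 8) / 10
  L_2(n) = (n - 1)(n - 6)(n - 8) / -6
  L_3(n) = (n - 1)(n - 6)(n - 7) / 14
Then h(n) = -8·L_0(n) + 467·L_1(n) + 790·L_2(n) + 1231·L_3(n).
Expanding and collecting terms gives h(n) = 3n^3 - 4n^2 - 6n - 1.
Evaluating at n = 12: h(12) = 4535.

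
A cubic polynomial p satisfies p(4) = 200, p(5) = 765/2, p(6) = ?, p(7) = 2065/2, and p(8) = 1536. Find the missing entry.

The 4 known points determine the degree-3 polynomial uniquely.
Write p(s) = as^3 + bs^2 + cs + d. Substituting each data point gives a linear system:
  64a + 16b + 4c + d = 200
  125a + 25b + 5c + d = 765/2
  343a + 49b + 7c + d = 2065/2
  512a + 64b + 8c + d = 1536
Solving the system yields a = 3, b = -1/2, c = 4, d = 0.
So p(s) = 3s^3 - (1/2)s^2 + 4s.
Then p(6) = 654.

654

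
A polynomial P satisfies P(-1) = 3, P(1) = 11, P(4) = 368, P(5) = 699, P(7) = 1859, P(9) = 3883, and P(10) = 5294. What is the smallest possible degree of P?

3

Divided differences on the nodes -1, 1, 4, 5, 7, 9, 10:
  order 0: 3  11  368  699  1859  3883  5294
  order 1: 4  119  331  580  1012  1411
  order 2: 23  53  83  108  133
  order 3: 5  5  5  5
  order 4: 0  0  0
  order 5: 0  0
  order 6: 0
The order-3 divided differences are all 5 (nonzero) and every higher order vanishes, so the data lies on a polynomial of degree exactly 3.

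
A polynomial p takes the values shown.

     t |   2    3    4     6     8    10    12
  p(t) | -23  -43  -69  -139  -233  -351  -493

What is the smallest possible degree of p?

Divided differences on the nodes 2, 3, 4, 6, 8, 10, 12:
  order 0: -23  -43  -69  -139  -233  -351  -493
  order 1: -20  -26  -35  -47  -59  -71
  order 2: -3  -3  -3  -3  -3
  order 3: 0  0  0  0
  order 4: 0  0  0
  order 5: 0  0
  order 6: 0
The order-2 divided differences are all -3 (nonzero) and every higher order vanishes, so the data lies on a polynomial of degree exactly 2.

2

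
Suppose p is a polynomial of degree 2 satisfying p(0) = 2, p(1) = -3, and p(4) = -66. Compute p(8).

Using the Lagrange interpolation formula with nodes 0, 1, 4:
  L_0(s) = (s - 1)(s - 4) / 4
  L_1(s) = s(s - 4) / -3
  L_2(s) = s(s - 1) / 12
Then p(s) = 2·L_0(s) - 3·L_1(s) - 66·L_2(s).
Expanding and collecting terms gives p(s) = -4s^2 - s + 2.
Evaluating at s = 8: p(8) = -262.

-262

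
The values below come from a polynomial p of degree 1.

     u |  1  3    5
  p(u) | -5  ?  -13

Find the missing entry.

-9

The 2 known points determine the degree-1 polynomial uniquely.
Write p(u) = au + b. Substituting each data point gives a linear system:
  a + b = -5
  5a + b = -13
Solving the system yields a = -2, b = -3.
So p(u) = -2u - 3.
Then p(3) = -9.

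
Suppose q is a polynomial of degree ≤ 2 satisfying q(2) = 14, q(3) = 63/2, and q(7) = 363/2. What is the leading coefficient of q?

4

Write q(t) = at^2 + bt + c. Substituting each data point gives a linear system:
  4a + 2b + c = 14
  9a + 3b + c = 63/2
  49a + 7b + c = 363/2
Solving the system yields a = 4, b = -5/2, c = 3.
So q(t) = 4t^2 - (5/2)t + 3.
The leading coefficient is 4.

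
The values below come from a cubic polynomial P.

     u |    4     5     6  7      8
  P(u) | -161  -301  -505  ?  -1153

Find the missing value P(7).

On equispaced nodes a degree-3 polynomial has vanishing fourth forward difference, so
  P(4) - 4·P(5) + 6·P(6) - 4·P(7) + P(8) = 0.
Substituting the known values and solving for P(7):
  -4·P(7) = 3140
  P(7) = -785.

-785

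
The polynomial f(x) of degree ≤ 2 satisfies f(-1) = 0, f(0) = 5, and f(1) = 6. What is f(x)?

Using the Lagrange interpolation formula with nodes -1, 0, 1:
  L_0(x) = x(x - 1) / 2
  L_1(x) = (x + 1)(x - 1) / -1
  L_2(x) = (x + 1)x / 2
Then f(x) = 0·L_0(x) + 5·L_1(x) + 6·L_2(x).
Expanding and collecting terms gives f(x) = -2x^2 + 3x + 5.
Check: f(0) = 5. ✓

f(x) = -2x^2 + 3x + 5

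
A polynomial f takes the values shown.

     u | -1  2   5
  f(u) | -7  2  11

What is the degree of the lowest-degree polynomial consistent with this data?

Forward differences of the values at u = -1, 2, 5:
  f  : -7  2  11
  Δ  : 9  9
  Δ^2: 0
The first differences are constant (9) and nonzero, while all higher differences vanish, so the minimal degree is 1.

1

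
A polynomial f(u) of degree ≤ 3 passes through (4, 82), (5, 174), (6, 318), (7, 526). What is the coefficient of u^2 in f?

-4

Write f(u) = au^3 + bu^2 + cu + d. Substituting each data point gives a linear system:
  64a + 16b + 4c + d = 82
  125a + 25b + 5c + d = 174
  216a + 36b + 6c + d = 318
  343a + 49b + 7c + d = 526
Solving the system yields a = 2, b = -4, c = 6, d = -6.
So f(u) = 2u^3 - 4u^2 + 6u - 6.
The coefficient of u^2 is -4.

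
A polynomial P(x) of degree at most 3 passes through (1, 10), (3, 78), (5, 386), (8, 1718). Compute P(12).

Using the Lagrange interpolation formula with nodes 1, 3, 5, 8:
  L_0(x) = (x - 3)(x - 5)(x - 8) / -56
  L_1(x) = (x - 1)(x - 5)(x - 8) / 20
  L_2(x) = (x - 1)(x - 3)(x - 8) / -24
  L_3(x) = (x - 1)(x - 3)(x - 5) / 105
Then P(x) = 10·L_0(x) + 78·L_1(x) + 386·L_2(x) + 1718·L_3(x).
Expanding and collecting terms gives P(x) = 4x³ - 6x² + 6x + 6.
Evaluating at x = 12: P(12) = 6126.

6126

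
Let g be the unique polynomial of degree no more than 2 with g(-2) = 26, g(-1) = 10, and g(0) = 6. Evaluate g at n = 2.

Forward differences of the values at n = -2, -1, 0:
  g  : 26  10  6
  Δ  : -16  -4
  Δ^2: 12
The second differences are constant, confirming degree 2.
Interpolating (Newton forward form) and evaluating at n = 2 gives g(2) = 34.

34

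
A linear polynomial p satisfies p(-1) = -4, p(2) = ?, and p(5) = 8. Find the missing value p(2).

2

On equispaced nodes a degree-1 polynomial has vanishing second forward difference, so
  p(-1) - 2·p(2) + p(5) = 0.
Substituting the known values and solving for p(2):
  -2·p(2) = -4
  p(2) = 2.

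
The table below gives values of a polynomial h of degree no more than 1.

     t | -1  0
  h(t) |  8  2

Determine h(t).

h(t) = -6t + 2

Using the Lagrange interpolation formula with nodes -1, 0:
  L_0(t) = t / -1
  L_1(t) = (t + 1) / 1
Then h(t) = 8·L_0(t) + 2·L_1(t).
Expanding and collecting terms gives h(t) = -6t + 2.
Check: h(0) = 2. ✓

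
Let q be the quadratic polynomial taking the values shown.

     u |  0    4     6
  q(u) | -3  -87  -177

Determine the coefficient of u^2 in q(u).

Write q(u) = au^2 + bu + c. Substituting each data point gives a linear system:
  c = -3
  16a + 4b + c = -87
  36a + 6b + c = -177
Solving the system yields a = -4, b = -5, c = -3.
So q(u) = -4u^2 - 5u - 3.
The leading coefficient is -4.

-4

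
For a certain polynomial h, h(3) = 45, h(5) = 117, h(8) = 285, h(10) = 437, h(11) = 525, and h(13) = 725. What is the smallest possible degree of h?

Divided differences on the nodes 3, 5, 8, 10, 11, 13:
  order 0: 45  117  285  437  525  725
  order 1: 36  56  76  88  100
  order 2: 4  4  4  4
  order 3: 0  0  0
  order 4: 0  0
  order 5: 0
The order-2 divided differences are all 4 (nonzero) and every higher order vanishes, so the data lies on a polynomial of degree exactly 2.

2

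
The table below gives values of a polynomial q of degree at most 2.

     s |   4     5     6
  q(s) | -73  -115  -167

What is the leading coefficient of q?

Write q(s) = as^2 + bs + c. Substituting each data point gives a linear system:
  16a + 4b + c = -73
  25a + 5b + c = -115
  36a + 6b + c = -167
Solving the system yields a = -5, b = 3, c = -5.
So q(s) = -5s^2 + 3s - 5.
The leading coefficient is -5.

-5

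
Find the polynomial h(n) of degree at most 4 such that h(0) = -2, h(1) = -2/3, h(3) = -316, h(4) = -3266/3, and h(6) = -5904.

h(n) = -5n^4 + 2n^3 + 4n^2 + (1/3)n - 2

Write h(n) = an^4 + bn^3 + cn^2 + dn + e. Substituting each data point gives a linear system:
  e = -2
  a + b + c + d + e = -2/3
  81a + 27b + 9c + 3d + e = -316
  256a + 64b + 16c + 4d + e = -3266/3
  1296a + 216b + 36c + 6d + e = -5904
Solving the system yields a = -5, b = 2, c = 4, d = 1/3, e = -2.
So h(n) = -5n⁴ + 2n³ + 4n² + (1/3)n - 2.
Check: h(4) = -3266/3. ✓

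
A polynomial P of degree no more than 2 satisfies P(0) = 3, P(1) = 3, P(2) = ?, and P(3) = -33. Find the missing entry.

On equispaced nodes a degree-2 polynomial has vanishing third forward difference, so
  - P(0) + 3·P(1) - 3·P(2) + P(3) = 0.
Substituting the known values and solving for P(2):
  -3·P(2) = 27
  P(2) = -9.

-9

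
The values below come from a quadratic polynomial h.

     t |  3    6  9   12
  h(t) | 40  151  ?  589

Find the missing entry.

334

On equispaced nodes a degree-2 polynomial has vanishing third forward difference, so
  - h(3) + 3·h(6) - 3·h(9) + h(12) = 0.
Substituting the known values and solving for h(9):
  -3·h(9) = -1002
  h(9) = 334.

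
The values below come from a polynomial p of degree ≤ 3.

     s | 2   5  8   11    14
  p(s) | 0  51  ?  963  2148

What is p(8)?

On equispaced nodes a degree-3 polynomial has vanishing fourth forward difference, so
  p(2) - 4·p(5) + 6·p(8) - 4·p(11) + p(14) = 0.
Substituting the known values and solving for p(8):
  6·p(8) = 1908
  p(8) = 318.

318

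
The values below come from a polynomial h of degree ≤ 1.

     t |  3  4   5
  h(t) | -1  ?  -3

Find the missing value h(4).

-2

The 2 known points determine the degree-1 polynomial uniquely.
Write h(t) = at + b. Substituting each data point gives a linear system:
  3a + b = -1
  5a + b = -3
Solving the system yields a = -1, b = 2.
So h(t) = -t + 2.
Then h(4) = -2.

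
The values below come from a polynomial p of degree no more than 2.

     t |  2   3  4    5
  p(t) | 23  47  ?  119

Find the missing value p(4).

79

On equispaced nodes a degree-2 polynomial has vanishing third forward difference, so
  - p(2) + 3·p(3) - 3·p(4) + p(5) = 0.
Substituting the known values and solving for p(4):
  -3·p(4) = -237
  p(4) = 79.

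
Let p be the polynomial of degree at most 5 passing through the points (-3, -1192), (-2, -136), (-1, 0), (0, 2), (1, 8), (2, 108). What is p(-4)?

Using the Lagrange interpolation formula with nodes -3, -2, -1, 0, 1, 2:
  L_0(u) = (u + 2)(u + 1)u(u - 1)(u - 2) / -120
  L_1(u) = (u + 3)(u + 1)u(u - 1)(u - 2) / 24
  L_2(u) = (u + 3)(u + 2)u(u - 1)(u - 2) / -12
  L_3(u) = (u + 3)(u + 2)(u + 1)(u - 1)(u - 2) / 12
  L_4(u) = (u + 3)(u + 2)(u + 1)u(u - 2) / -24
  L_5(u) = (u + 3)(u + 2)(u + 1)u(u - 1) / 120
Then p(u) = -1192·L_0(u) - 136·L_1(u) + 0·L_2(u) + 2·L_3(u) + 8·L_4(u) + 108·L_5(u).
Expanding and collecting terms gives p(u) = 5u^5 - 2u^4 - 6u^3 + 4u^2 + 5u + 2.
Evaluating at u = -4: p(-4) = -5202.

-5202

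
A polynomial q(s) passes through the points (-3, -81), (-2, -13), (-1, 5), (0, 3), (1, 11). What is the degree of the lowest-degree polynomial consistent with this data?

Forward differences of the values at s = -3, -2, -1, 0, 1:
  q  : -81  -13  5  3  11
  Δ  : 68  18  -2  8
  Δ^2: -50  -20  10
  Δ^3: 30  30
  Δ^4: 0
The third differences are constant (30) and nonzero, while all higher differences vanish, so the minimal degree is 3.

3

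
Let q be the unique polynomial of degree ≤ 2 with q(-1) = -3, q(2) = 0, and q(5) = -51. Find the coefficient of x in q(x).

Write q(x) = ax^2 + bx + c. Substituting each data point gives a linear system:
  a - b + c = -3
  4a + 2b + c = 0
  25a + 5b + c = -51
Solving the system yields a = -3, b = 4, c = 4.
So q(x) = -3x^2 + 4x + 4.
The coefficient of x is 4.

4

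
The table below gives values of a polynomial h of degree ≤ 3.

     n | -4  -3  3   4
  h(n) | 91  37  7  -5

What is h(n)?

Using the Lagrange interpolation formula with nodes -4, -3, 3, 4:
  L_0(n) = (n + 3)(n - 3)(n - 4) / -56
  L_1(n) = (n + 4)(n - 3)(n - 4) / 42
  L_2(n) = (n + 4)(n + 3)(n - 4) / -42
  L_3(n) = (n + 4)(n + 3)(n - 3) / 56
Then h(n) = 91·L_0(n) + 37·L_1(n) + 7·L_2(n) - 5·L_3(n).
Expanding and collecting terms gives h(n) = -n^3 + 3n^2 + 4n - 5.
Check: h(3) = 7. ✓

h(n) = -n^3 + 3n^2 + 4n - 5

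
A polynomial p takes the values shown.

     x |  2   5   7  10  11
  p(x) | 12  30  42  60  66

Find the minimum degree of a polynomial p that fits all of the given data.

1

Divided differences on the nodes 2, 5, 7, 10, 11:
  order 0: 12  30  42  60  66
  order 1: 6  6  6  6
  order 2: 0  0  0
  order 3: 0  0
  order 4: 0
The order-1 divided differences are all 6 (nonzero) and every higher order vanishes, so the data lies on a polynomial of degree exactly 1.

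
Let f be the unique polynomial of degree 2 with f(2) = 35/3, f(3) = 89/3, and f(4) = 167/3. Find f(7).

Forward differences of the values at t = 2, 3, 4:
  f  : 35/3  89/3  167/3
  Δ  : 18  26
  Δ^2: 8
The second differences are constant, confirming degree 2.
Interpolating (Newton forward form) and evaluating at t = 7 gives f(7) = 545/3.

545/3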